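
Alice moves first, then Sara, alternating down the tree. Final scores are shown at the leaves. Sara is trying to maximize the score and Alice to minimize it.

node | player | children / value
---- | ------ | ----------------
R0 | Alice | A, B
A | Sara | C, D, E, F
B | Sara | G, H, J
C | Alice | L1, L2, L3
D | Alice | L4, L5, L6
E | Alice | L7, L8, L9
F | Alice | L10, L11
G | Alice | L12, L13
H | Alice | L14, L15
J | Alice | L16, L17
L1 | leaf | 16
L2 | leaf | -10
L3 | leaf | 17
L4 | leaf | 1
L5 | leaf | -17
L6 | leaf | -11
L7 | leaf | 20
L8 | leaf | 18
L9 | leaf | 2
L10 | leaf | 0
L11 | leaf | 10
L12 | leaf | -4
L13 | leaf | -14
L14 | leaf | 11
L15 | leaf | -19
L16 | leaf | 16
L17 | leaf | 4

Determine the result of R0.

C (Alice): min(16, -10, 17) = -10
D (Alice): min(1, -17, -11) = -17
E (Alice): min(20, 18, 2) = 2
F (Alice): min(0, 10) = 0
A (Sara): max(-10, -17, 2, 0) = 2
G (Alice): min(-4, -14) = -14
H (Alice): min(11, -19) = -19
J (Alice): min(16, 4) = 4
B (Sara): max(-14, -19, 4) = 4
R0 (Alice): min(2, 4) = 2

2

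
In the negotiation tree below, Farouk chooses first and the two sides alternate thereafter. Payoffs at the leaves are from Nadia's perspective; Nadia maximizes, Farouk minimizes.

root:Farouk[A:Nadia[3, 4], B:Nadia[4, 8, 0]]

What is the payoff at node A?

4

A (Nadia): max(3, 4) = 4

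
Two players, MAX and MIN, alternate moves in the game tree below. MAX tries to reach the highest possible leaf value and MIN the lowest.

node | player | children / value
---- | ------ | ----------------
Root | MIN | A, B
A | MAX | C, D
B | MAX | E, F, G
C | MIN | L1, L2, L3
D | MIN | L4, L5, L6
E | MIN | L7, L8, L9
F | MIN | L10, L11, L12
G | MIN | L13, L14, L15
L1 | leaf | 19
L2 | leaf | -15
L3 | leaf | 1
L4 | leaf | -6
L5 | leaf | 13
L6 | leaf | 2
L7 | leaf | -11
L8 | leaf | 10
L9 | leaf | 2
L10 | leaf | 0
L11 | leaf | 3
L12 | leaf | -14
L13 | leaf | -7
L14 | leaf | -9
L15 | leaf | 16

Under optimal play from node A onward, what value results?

-6

C (MIN): min(19, -15, 1) = -15
D (MIN): min(-6, 13, 2) = -6
A (MAX): max(-15, -6) = -6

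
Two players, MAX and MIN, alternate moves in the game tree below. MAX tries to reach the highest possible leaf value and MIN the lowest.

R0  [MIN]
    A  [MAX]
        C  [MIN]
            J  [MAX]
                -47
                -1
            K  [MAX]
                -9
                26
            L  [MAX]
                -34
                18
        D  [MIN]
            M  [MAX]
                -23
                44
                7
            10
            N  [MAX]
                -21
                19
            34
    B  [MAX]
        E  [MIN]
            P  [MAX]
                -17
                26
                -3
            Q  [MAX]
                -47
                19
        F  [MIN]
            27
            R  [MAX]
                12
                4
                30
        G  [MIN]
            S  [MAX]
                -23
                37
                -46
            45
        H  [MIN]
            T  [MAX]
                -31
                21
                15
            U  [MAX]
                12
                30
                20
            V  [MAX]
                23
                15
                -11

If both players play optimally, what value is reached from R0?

10

J (MAX): max(-47, -1) = -1
K (MAX): max(-9, 26) = 26
L (MAX): max(-34, 18) = 18
C (MIN): min(-1, 26, 18) = -1
M (MAX): max(-23, 44, 7) = 44
N (MAX): max(-21, 19) = 19
D (MIN): min(44, 10, 19, 34) = 10
A (MAX): max(-1, 10) = 10
P (MAX): max(-17, 26, -3) = 26
Q (MAX): max(-47, 19) = 19
E (MIN): min(26, 19) = 19
R (MAX): max(12, 4, 30) = 30
F (MIN): min(27, 30) = 27
S (MAX): max(-23, 37, -46) = 37
G (MIN): min(37, 45) = 37
T (MAX): max(-31, 21, 15) = 21
U (MAX): max(12, 30, 20) = 30
V (MAX): max(23, 15, -11) = 23
H (MIN): min(21, 30, 23) = 21
B (MAX): max(19, 27, 37, 21) = 37
R0 (MIN): min(10, 37) = 10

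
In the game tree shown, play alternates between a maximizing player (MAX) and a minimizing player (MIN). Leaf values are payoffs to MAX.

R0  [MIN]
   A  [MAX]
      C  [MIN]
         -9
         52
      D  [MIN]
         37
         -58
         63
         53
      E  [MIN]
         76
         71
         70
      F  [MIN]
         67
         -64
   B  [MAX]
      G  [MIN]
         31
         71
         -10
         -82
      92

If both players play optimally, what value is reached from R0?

C (MIN): min(-9, 52) = -9
D (MIN): min(37, -58, 63, 53) = -58
E (MIN): min(76, 71, 70) = 70
F (MIN): min(67, -64) = -64
A (MAX): max(-9, -58, 70, -64) = 70
G (MIN): min(31, 71, -10, -82) = -82
B (MAX): max(-82, 92) = 92
R0 (MIN): min(70, 92) = 70

70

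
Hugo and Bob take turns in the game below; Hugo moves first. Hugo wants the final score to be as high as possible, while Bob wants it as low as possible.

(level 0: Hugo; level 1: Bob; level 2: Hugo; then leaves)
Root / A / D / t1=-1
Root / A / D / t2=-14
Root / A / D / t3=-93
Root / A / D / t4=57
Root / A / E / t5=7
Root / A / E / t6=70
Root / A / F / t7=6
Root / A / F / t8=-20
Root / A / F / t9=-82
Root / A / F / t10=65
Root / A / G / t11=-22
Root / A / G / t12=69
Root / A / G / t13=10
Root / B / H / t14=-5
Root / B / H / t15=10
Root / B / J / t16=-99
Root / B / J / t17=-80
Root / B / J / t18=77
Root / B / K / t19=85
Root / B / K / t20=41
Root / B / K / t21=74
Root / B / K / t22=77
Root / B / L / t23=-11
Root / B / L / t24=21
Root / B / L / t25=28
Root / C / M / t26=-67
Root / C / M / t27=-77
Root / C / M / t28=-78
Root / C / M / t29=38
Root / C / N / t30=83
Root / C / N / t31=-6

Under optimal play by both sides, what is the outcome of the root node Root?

D (Hugo): max(-1, -14, -93, 57) = 57
E (Hugo): max(7, 70) = 70
F (Hugo): max(6, -20, -82, 65) = 65
G (Hugo): max(-22, 69, 10) = 69
A (Bob): min(57, 70, 65, 69) = 57
H (Hugo): max(-5, 10) = 10
J (Hugo): max(-99, -80, 77) = 77
K (Hugo): max(85, 41, 74, 77) = 85
L (Hugo): max(-11, 21, 28) = 28
B (Bob): min(10, 77, 85, 28) = 10
M (Hugo): max(-67, -77, -78, 38) = 38
N (Hugo): max(83, -6) = 83
C (Bob): min(38, 83) = 38
Root (Hugo): max(57, 10, 38) = 57

57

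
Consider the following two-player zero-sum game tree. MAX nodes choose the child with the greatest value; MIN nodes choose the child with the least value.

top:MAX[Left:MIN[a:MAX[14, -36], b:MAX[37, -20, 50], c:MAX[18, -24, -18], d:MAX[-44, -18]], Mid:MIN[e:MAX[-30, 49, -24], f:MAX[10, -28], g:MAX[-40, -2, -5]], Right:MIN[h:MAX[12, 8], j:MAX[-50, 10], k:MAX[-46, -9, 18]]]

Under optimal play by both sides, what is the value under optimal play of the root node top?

10

a (MAX): max(14, -36) = 14
b (MAX): max(37, -20, 50) = 50
c (MAX): max(18, -24, -18) = 18
d (MAX): max(-44, -18) = -18
Left (MIN): min(14, 50, 18, -18) = -18
e (MAX): max(-30, 49, -24) = 49
f (MAX): max(10, -28) = 10
g (MAX): max(-40, -2, -5) = -2
Mid (MIN): min(49, 10, -2) = -2
h (MAX): max(12, 8) = 12
j (MAX): max(-50, 10) = 10
k (MAX): max(-46, -9, 18) = 18
Right (MIN): min(12, 10, 18) = 10
top (MAX): max(-18, -2, 10) = 10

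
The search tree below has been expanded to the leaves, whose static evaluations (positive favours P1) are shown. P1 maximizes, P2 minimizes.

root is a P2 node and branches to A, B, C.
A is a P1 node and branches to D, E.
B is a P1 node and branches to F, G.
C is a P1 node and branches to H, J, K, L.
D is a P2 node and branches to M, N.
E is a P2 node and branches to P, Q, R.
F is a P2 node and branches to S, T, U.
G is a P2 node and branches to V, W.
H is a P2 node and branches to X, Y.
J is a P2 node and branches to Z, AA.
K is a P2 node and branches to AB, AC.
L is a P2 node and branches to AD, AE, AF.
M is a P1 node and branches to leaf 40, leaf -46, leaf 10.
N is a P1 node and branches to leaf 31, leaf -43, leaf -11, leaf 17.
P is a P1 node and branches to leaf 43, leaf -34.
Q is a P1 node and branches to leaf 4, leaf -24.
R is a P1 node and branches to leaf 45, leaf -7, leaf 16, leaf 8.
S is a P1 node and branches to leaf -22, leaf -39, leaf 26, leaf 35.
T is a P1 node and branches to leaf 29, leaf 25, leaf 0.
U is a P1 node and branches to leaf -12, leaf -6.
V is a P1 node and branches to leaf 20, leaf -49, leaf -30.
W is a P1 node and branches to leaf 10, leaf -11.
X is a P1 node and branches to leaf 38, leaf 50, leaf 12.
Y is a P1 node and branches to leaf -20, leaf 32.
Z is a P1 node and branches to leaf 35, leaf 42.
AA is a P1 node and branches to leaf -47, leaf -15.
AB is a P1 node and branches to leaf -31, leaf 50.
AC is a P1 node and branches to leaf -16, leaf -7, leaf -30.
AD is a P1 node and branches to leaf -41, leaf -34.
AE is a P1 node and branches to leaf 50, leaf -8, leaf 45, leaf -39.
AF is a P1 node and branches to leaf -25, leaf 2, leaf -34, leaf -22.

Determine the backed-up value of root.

M (P1): max(40, -46, 10) = 40
N (P1): max(31, -43, -11, 17) = 31
D (P2): min(40, 31) = 31
P (P1): max(43, -34) = 43
Q (P1): max(4, -24) = 4
R (P1): max(45, -7, 16, 8) = 45
E (P2): min(43, 4, 45) = 4
A (P1): max(31, 4) = 31
S (P1): max(-22, -39, 26, 35) = 35
T (P1): max(29, 25, 0) = 29
U (P1): max(-12, -6) = -6
F (P2): min(35, 29, -6) = -6
V (P1): max(20, -49, -30) = 20
W (P1): max(10, -11) = 10
G (P2): min(20, 10) = 10
B (P1): max(-6, 10) = 10
X (P1): max(38, 50, 12) = 50
Y (P1): max(-20, 32) = 32
H (P2): min(50, 32) = 32
Z (P1): max(35, 42) = 42
AA (P1): max(-47, -15) = -15
J (P2): min(42, -15) = -15
AB (P1): max(-31, 50) = 50
AC (P1): max(-16, -7, -30) = -7
K (P2): min(50, -7) = -7
AD (P1): max(-41, -34) = -34
AE (P1): max(50, -8, 45, -39) = 50
AF (P1): max(-25, 2, -34, -22) = 2
L (P2): min(-34, 50, 2) = -34
C (P1): max(32, -15, -7, -34) = 32
root (P2): min(31, 10, 32) = 10

10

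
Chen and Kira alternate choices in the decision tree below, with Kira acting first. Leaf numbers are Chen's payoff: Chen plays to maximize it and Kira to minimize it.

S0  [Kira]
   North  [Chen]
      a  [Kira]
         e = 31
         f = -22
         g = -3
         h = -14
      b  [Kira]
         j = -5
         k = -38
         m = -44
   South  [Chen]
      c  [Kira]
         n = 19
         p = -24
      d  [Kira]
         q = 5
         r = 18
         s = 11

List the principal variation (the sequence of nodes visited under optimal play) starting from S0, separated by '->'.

S0 -> North -> a -> f

a (Kira): min(31, -22, -3, -14) = -22
b (Kira): min(-5, -38, -44) = -44
North (Chen): max(-22, -44) = -22
c (Kira): min(19, -24) = -24
d (Kira): min(5, 18, 11) = 5
South (Chen): max(-24, 5) = 5
S0 (Kira): min(-22, 5) = -22
At S0, Kira picks North (lowest: -22).
At North, Chen picks a (highest: -22).
At a, Kira picks f (lowest: -22).
Terminal value -22.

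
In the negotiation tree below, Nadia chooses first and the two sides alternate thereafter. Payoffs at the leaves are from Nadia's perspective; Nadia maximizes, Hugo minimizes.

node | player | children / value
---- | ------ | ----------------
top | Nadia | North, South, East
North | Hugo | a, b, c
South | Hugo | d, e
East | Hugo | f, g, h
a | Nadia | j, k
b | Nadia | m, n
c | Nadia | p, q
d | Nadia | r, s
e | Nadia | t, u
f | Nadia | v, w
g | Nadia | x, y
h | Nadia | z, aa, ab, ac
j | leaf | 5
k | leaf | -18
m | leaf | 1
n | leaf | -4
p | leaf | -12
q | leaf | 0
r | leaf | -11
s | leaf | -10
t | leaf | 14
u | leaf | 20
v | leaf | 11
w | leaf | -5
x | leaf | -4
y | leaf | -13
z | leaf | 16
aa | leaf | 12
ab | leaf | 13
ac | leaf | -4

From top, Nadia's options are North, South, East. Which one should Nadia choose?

a (Nadia): max(5, -18) = 5
b (Nadia): max(1, -4) = 1
c (Nadia): max(-12, 0) = 0
North (Hugo): min(5, 1, 0) = 0
d (Nadia): max(-11, -10) = -10
e (Nadia): max(14, 20) = 20
South (Hugo): min(-10, 20) = -10
f (Nadia): max(11, -5) = 11
g (Nadia): max(-4, -13) = -4
h (Nadia): max(16, 12, 13, -4) = 16
East (Hugo): min(11, -4, 16) = -4
top (Nadia): max(0, -10, -4) = 0
Nadia at top wants the highest of {North=0, South=-10, East=-4}, so chooses North.

North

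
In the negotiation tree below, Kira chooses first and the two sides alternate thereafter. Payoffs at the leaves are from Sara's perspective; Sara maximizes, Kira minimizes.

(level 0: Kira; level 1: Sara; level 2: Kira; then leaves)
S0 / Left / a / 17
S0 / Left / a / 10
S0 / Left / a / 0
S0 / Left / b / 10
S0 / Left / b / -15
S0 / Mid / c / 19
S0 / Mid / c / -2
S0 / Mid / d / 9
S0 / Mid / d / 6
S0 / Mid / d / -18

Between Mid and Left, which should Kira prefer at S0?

c (Kira): min(19, -2) = -2
d (Kira): min(9, 6, -18) = -18
Mid (Sara): max(-2, -18) = -2
a (Kira): min(17, 10, 0) = 0
b (Kira): min(10, -15) = -15
Left (Sara): max(0, -15) = 0
Kira prefers the lower value; Mid=-2, Left=0. Mid is better since -2 < 0.

Mid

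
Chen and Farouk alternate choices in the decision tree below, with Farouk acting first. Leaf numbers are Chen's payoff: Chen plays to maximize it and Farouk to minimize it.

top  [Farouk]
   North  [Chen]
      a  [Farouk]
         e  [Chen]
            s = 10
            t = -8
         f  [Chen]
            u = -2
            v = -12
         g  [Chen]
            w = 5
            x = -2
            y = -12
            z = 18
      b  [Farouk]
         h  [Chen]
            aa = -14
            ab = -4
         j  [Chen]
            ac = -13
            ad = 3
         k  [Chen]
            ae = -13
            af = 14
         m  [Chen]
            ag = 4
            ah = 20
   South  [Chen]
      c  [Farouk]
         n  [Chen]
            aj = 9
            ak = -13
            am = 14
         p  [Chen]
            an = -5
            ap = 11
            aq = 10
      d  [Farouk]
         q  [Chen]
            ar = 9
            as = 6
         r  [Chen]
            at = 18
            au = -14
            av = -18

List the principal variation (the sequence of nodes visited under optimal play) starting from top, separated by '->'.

top -> North -> a -> f -> u

e (Chen): max(10, -8) = 10
f (Chen): max(-2, -12) = -2
g (Chen): max(5, -2, -12, 18) = 18
a (Farouk): min(10, -2, 18) = -2
h (Chen): max(-14, -4) = -4
j (Chen): max(-13, 3) = 3
k (Chen): max(-13, 14) = 14
m (Chen): max(4, 20) = 20
b (Farouk): min(-4, 3, 14, 20) = -4
North (Chen): max(-2, -4) = -2
n (Chen): max(9, -13, 14) = 14
p (Chen): max(-5, 11, 10) = 11
c (Farouk): min(14, 11) = 11
q (Chen): max(9, 6) = 9
r (Chen): max(18, -14, -18) = 18
d (Farouk): min(9, 18) = 9
South (Chen): max(11, 9) = 11
top (Farouk): min(-2, 11) = -2
At top, Farouk picks North (lowest: -2).
At North, Chen picks a (highest: -2).
At a, Farouk picks f (lowest: -2).
At f, Chen picks u (highest: -2).
Terminal value -2.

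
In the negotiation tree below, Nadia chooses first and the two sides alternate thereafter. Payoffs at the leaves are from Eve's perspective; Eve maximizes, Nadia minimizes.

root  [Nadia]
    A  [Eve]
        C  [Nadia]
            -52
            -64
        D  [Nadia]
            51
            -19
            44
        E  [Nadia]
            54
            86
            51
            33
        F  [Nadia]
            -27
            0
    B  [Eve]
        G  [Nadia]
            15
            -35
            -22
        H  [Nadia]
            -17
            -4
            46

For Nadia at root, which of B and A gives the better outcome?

G (Nadia): min(15, -35, -22) = -35
H (Nadia): min(-17, -4, 46) = -17
B (Eve): max(-35, -17) = -17
C (Nadia): min(-52, -64) = -64
D (Nadia): min(51, -19, 44) = -19
E (Nadia): min(54, 86, 51, 33) = 33
F (Nadia): min(-27, 0) = -27
A (Eve): max(-64, -19, 33, -27) = 33
Nadia prefers the lower value; B=-17, A=33. B is better since -17 < 33.

B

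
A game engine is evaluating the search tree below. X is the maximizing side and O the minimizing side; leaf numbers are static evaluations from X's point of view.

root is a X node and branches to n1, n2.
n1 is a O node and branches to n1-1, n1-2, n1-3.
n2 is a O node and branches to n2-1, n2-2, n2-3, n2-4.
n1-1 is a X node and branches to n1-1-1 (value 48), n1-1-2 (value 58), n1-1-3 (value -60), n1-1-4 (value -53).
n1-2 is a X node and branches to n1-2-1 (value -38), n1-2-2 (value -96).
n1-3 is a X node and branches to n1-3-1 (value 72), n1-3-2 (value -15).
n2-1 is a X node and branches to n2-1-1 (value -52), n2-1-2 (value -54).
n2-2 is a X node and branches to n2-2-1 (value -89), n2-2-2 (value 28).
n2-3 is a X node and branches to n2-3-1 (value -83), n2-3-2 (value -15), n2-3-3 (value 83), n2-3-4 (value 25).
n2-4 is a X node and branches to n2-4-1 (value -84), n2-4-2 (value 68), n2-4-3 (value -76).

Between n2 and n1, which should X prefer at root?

n1

n2-1 (X): max(-52, -54) = -52
n2-2 (X): max(-89, 28) = 28
n2-3 (X): max(-83, -15, 83, 25) = 83
n2-4 (X): max(-84, 68, -76) = 68
n2 (O): min(-52, 28, 83, 68) = -52
n1-1 (X): max(48, 58, -60, -53) = 58
n1-2 (X): max(-38, -96) = -38
n1-3 (X): max(72, -15) = 72
n1 (O): min(58, -38, 72) = -38
X prefers the higher value; n2=-52, n1=-38. n1 is better since -38 > -52.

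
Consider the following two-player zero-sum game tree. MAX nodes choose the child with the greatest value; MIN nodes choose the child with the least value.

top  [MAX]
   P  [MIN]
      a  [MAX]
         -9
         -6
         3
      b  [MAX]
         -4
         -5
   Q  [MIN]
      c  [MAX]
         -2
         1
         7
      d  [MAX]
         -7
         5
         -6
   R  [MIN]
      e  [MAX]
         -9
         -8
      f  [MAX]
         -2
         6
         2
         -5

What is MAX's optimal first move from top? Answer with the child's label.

Q

a (MAX): max(-9, -6, 3) = 3
b (MAX): max(-4, -5) = -4
P (MIN): min(3, -4) = -4
c (MAX): max(-2, 1, 7) = 7
d (MAX): max(-7, 5, -6) = 5
Q (MIN): min(7, 5) = 5
e (MAX): max(-9, -8) = -8
f (MAX): max(-2, 6, 2, -5) = 6
R (MIN): min(-8, 6) = -8
top (MAX): max(-4, 5, -8) = 5
MAX at top wants the highest of {P=-4, Q=5, R=-8}, so chooses Q.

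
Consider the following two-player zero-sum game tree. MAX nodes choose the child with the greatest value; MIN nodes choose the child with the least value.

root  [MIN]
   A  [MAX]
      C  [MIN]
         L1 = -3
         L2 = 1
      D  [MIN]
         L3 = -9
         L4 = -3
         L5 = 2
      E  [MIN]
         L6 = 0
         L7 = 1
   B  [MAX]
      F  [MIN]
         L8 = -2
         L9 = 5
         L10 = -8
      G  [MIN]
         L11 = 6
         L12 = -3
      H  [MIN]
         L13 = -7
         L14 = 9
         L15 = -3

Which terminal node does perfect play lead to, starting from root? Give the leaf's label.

C (MIN): min(-3, 1) = -3
D (MIN): min(-9, -3, 2) = -9
E (MIN): min(0, 1) = 0
A (MAX): max(-3, -9, 0) = 0
F (MIN): min(-2, 5, -8) = -8
G (MIN): min(6, -3) = -3
H (MIN): min(-7, 9, -3) = -7
B (MAX): max(-8, -3, -7) = -3
root (MIN): min(0, -3) = -3
At root, MIN picks B (lowest: -3).
At B, MAX picks G (highest: -3).
At G, MIN picks L12 (lowest: -3).
Terminal value -3.

L12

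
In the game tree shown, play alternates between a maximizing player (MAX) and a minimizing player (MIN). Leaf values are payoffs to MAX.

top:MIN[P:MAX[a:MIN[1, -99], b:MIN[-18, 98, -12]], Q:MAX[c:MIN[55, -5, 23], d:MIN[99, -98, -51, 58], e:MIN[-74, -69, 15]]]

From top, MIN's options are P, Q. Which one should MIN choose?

a (MIN): min(1, -99) = -99
b (MIN): min(-18, 98, -12) = -18
P (MAX): max(-99, -18) = -18
c (MIN): min(55, -5, 23) = -5
d (MIN): min(99, -98, -51, 58) = -98
e (MIN): min(-74, -69, 15) = -74
Q (MAX): max(-5, -98, -74) = -5
top (MIN): min(-18, -5) = -18
MIN at top wants the lowest of {P=-18, Q=-5}, so chooses P.

P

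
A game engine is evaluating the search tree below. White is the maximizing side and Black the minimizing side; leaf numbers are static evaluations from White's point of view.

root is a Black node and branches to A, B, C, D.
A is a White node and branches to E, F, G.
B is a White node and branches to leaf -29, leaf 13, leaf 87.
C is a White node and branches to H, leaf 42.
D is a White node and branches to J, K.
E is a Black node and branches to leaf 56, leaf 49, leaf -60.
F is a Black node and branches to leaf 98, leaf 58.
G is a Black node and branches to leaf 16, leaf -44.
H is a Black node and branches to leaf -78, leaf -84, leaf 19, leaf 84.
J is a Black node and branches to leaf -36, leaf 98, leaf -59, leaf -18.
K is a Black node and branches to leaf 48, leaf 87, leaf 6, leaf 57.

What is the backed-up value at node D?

6

J (Black): min(-36, 98, -59, -18) = -59
K (Black): min(48, 87, 6, 57) = 6
D (White): max(-59, 6) = 6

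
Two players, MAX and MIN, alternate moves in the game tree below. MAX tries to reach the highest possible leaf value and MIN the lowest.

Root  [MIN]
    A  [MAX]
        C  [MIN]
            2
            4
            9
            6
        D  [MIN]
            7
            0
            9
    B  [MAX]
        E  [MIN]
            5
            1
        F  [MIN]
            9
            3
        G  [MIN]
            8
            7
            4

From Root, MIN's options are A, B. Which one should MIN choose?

A

C (MIN): min(2, 4, 9, 6) = 2
D (MIN): min(7, 0, 9) = 0
A (MAX): max(2, 0) = 2
E (MIN): min(5, 1) = 1
F (MIN): min(9, 3) = 3
G (MIN): min(8, 7, 4) = 4
B (MAX): max(1, 3, 4) = 4
Root (MIN): min(2, 4) = 2
MIN at Root wants the lowest of {A=2, B=4}, so chooses A.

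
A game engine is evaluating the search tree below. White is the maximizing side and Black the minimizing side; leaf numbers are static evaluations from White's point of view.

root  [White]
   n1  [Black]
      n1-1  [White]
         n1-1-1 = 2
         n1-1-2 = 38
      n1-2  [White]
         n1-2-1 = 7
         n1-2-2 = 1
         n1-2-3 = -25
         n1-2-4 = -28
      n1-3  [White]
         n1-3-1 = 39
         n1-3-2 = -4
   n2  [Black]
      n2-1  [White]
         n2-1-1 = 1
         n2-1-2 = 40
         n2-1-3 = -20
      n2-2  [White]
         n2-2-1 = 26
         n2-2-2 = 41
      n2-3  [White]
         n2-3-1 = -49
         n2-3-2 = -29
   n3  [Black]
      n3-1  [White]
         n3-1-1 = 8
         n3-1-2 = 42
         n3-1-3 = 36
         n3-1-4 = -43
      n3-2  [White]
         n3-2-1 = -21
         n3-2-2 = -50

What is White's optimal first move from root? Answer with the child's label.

n1-1 (White): max(2, 38) = 38
n1-2 (White): max(7, 1, -25, -28) = 7
n1-3 (White): max(39, -4) = 39
n1 (Black): min(38, 7, 39) = 7
n2-1 (White): max(1, 40, -20) = 40
n2-2 (White): max(26, 41) = 41
n2-3 (White): max(-49, -29) = -29
n2 (Black): min(40, 41, -29) = -29
n3-1 (White): max(8, 42, 36, -43) = 42
n3-2 (White): max(-21, -50) = -21
n3 (Black): min(42, -21) = -21
root (White): max(7, -29, -21) = 7
White at root wants the highest of {n1=7, n2=-29, n3=-21}, so chooses n1.

n1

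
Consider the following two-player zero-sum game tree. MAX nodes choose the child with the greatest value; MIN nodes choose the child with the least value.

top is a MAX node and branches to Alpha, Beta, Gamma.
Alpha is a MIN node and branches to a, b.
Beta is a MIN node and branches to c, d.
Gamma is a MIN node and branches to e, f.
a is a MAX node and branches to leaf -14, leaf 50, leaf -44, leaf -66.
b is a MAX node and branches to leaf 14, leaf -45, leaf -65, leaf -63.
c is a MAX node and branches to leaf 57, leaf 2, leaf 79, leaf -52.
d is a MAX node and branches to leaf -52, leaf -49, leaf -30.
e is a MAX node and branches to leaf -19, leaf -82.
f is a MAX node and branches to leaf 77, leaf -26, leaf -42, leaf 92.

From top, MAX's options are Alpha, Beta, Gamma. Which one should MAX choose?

a (MAX): max(-14, 50, -44, -66) = 50
b (MAX): max(14, -45, -65, -63) = 14
Alpha (MIN): min(50, 14) = 14
c (MAX): max(57, 2, 79, -52) = 79
d (MAX): max(-52, -49, -30) = -30
Beta (MIN): min(79, -30) = -30
e (MAX): max(-19, -82) = -19
f (MAX): max(77, -26, -42, 92) = 92
Gamma (MIN): min(-19, 92) = -19
top (MAX): max(14, -30, -19) = 14
MAX at top wants the highest of {Alpha=14, Beta=-30, Gamma=-19}, so chooses Alpha.

Alpha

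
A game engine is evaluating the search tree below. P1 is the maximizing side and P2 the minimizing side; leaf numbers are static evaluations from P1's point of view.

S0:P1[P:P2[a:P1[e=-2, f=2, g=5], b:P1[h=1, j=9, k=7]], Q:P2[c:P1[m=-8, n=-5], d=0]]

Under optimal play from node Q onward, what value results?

-5

c (P1): max(-8, -5) = -5
Q (P2): min(-5, 0) = -5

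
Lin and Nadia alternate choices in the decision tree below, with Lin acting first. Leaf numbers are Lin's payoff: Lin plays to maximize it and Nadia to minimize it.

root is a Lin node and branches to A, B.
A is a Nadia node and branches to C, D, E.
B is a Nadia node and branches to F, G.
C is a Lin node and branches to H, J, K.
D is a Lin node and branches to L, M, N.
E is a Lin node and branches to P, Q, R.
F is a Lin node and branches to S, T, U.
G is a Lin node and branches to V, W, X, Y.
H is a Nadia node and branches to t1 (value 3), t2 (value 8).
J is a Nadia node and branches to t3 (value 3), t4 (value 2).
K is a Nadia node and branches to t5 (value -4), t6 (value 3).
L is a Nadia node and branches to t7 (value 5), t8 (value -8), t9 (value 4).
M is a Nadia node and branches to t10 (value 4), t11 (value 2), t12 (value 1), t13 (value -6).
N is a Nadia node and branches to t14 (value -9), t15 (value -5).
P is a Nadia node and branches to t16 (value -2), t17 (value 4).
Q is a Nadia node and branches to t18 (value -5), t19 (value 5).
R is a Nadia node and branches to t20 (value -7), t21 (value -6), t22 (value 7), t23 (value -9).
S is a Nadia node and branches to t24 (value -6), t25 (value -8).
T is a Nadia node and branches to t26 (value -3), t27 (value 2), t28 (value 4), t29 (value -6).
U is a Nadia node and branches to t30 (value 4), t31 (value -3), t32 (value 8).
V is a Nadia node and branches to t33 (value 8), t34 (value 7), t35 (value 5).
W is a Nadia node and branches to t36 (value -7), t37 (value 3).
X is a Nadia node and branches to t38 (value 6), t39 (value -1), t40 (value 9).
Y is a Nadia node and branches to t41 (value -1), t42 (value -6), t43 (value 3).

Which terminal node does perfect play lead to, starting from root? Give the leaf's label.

t31

H (Nadia): min(3, 8) = 3
J (Nadia): min(3, 2) = 2
K (Nadia): min(-4, 3) = -4
C (Lin): max(3, 2, -4) = 3
L (Nadia): min(5, -8, 4) = -8
M (Nadia): min(4, 2, 1, -6) = -6
N (Nadia): min(-9, -5) = -9
D (Lin): max(-8, -6, -9) = -6
P (Nadia): min(-2, 4) = -2
Q (Nadia): min(-5, 5) = -5
R (Nadia): min(-7, -6, 7, -9) = -9
E (Lin): max(-2, -5, -9) = -2
A (Nadia): min(3, -6, -2) = -6
S (Nadia): min(-6, -8) = -8
T (Nadia): min(-3, 2, 4, -6) = -6
U (Nadia): min(4, -3, 8) = -3
F (Lin): max(-8, -6, -3) = -3
V (Nadia): min(8, 7, 5) = 5
W (Nadia): min(-7, 3) = -7
X (Nadia): min(6, -1, 9) = -1
Y (Nadia): min(-1, -6, 3) = -6
G (Lin): max(5, -7, -1, -6) = 5
B (Nadia): min(-3, 5) = -3
root (Lin): max(-6, -3) = -3
At root, Lin picks B (highest: -3).
At B, Nadia picks F (lowest: -3).
At F, Lin picks U (highest: -3).
At U, Nadia picks t31 (lowest: -3).
Terminal value -3.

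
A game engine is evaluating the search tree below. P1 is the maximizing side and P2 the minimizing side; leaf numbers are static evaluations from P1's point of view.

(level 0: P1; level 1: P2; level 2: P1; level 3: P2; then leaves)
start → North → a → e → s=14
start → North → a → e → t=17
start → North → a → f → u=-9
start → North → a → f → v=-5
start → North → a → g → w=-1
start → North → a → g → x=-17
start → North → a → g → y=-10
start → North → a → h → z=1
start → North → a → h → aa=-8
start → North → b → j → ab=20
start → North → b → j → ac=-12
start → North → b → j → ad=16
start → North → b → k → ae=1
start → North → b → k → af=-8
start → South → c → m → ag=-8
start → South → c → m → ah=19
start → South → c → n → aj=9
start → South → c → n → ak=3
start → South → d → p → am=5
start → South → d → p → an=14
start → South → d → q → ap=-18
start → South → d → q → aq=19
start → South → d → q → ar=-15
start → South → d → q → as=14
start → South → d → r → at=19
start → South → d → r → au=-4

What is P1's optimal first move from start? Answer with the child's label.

e (P2): min(14, 17) = 14
f (P2): min(-9, -5) = -9
g (P2): min(-1, -17, -10) = -17
h (P2): min(1, -8) = -8
a (P1): max(14, -9, -17, -8) = 14
j (P2): min(20, -12, 16) = -12
k (P2): min(1, -8) = -8
b (P1): max(-12, -8) = -8
North (P2): min(14, -8) = -8
m (P2): min(-8, 19) = -8
n (P2): min(9, 3) = 3
c (P1): max(-8, 3) = 3
p (P2): min(5, 14) = 5
q (P2): min(-18, 19, -15, 14) = -18
r (P2): min(19, -4) = -4
d (P1): max(5, -18, -4) = 5
South (P2): min(3, 5) = 3
start (P1): max(-8, 3) = 3
P1 at start wants the highest of {North=-8, South=3}, so chooses South.

South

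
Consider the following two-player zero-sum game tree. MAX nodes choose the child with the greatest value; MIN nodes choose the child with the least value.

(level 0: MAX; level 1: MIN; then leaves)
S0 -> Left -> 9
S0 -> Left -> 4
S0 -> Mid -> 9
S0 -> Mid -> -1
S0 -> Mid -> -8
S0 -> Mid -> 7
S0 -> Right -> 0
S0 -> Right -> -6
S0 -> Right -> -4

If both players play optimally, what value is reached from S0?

Left (MIN): min(9, 4) = 4
Mid (MIN): min(9, -1, -8, 7) = -8
Right (MIN): min(0, -6, -4) = -6
S0 (MAX): max(4, -8, -6) = 4

4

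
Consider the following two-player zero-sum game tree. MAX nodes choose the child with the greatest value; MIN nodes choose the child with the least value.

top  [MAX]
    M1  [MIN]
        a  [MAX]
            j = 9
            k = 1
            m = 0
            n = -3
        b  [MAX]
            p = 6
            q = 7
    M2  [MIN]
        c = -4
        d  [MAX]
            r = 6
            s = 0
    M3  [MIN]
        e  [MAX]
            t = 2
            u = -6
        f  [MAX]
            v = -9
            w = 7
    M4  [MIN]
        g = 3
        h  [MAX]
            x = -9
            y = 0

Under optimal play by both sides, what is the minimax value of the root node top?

a (MAX): max(9, 1, 0, -3) = 9
b (MAX): max(6, 7) = 7
M1 (MIN): min(9, 7) = 7
d (MAX): max(6, 0) = 6
M2 (MIN): min(-4, 6) = -4
e (MAX): max(2, -6) = 2
f (MAX): max(-9, 7) = 7
M3 (MIN): min(2, 7) = 2
h (MAX): max(-9, 0) = 0
M4 (MIN): min(3, 0) = 0
top (MAX): max(7, -4, 2, 0) = 7

7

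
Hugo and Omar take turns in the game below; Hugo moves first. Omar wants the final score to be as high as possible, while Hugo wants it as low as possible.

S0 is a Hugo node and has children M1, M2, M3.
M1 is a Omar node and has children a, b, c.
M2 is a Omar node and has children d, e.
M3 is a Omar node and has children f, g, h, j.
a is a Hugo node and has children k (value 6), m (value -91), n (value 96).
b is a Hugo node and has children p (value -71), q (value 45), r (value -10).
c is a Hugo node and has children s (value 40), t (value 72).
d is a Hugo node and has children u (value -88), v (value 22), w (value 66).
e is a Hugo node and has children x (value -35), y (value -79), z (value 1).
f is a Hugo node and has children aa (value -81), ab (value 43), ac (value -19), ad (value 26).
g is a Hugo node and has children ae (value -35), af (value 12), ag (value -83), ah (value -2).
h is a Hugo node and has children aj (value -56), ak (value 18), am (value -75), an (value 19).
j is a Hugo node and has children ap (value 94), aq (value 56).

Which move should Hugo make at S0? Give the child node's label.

a (Hugo): min(6, -91, 96) = -91
b (Hugo): min(-71, 45, -10) = -71
c (Hugo): min(40, 72) = 40
M1 (Omar): max(-91, -71, 40) = 40
d (Hugo): min(-88, 22, 66) = -88
e (Hugo): min(-35, -79, 1) = -79
M2 (Omar): max(-88, -79) = -79
f (Hugo): min(-81, 43, -19, 26) = -81
g (Hugo): min(-35, 12, -83, -2) = -83
h (Hugo): min(-56, 18, -75, 19) = -75
j (Hugo): min(94, 56) = 56
M3 (Omar): max(-81, -83, -75, 56) = 56
S0 (Hugo): min(40, -79, 56) = -79
Hugo at S0 wants the lowest of {M1=40, M2=-79, M3=56}, so chooses M2.

M2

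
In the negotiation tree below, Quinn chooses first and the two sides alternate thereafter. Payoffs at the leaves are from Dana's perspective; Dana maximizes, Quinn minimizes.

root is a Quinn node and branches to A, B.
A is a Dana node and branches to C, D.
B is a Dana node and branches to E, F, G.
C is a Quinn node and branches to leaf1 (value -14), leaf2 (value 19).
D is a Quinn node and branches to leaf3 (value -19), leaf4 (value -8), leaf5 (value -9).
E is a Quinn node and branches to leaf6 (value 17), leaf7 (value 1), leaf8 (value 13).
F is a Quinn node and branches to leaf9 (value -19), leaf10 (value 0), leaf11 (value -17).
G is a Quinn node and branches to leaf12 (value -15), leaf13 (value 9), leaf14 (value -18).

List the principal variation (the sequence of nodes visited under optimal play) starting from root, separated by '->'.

root -> A -> C -> leaf1

C (Quinn): min(-14, 19) = -14
D (Quinn): min(-19, -8, -9) = -19
A (Dana): max(-14, -19) = -14
E (Quinn): min(17, 1, 13) = 1
F (Quinn): min(-19, 0, -17) = -19
G (Quinn): min(-15, 9, -18) = -18
B (Dana): max(1, -19, -18) = 1
root (Quinn): min(-14, 1) = -14
At root, Quinn picks A (lowest: -14).
At A, Dana picks C (highest: -14).
At C, Quinn picks leaf1 (lowest: -14).
Terminal value -14.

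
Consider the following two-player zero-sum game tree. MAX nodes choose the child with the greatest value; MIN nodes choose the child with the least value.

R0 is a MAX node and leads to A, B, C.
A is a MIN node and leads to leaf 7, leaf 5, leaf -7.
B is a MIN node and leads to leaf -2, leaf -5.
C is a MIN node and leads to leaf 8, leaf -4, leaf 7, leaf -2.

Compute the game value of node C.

C (MIN): min(8, -4, 7, -2) = -4

-4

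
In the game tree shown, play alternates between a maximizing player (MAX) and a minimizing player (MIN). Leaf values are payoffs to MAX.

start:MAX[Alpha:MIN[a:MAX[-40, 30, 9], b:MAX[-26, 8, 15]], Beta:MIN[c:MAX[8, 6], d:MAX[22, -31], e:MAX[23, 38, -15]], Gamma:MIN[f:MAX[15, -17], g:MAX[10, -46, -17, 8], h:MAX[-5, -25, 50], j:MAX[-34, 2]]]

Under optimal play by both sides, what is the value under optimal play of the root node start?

a (MAX): max(-40, 30, 9) = 30
b (MAX): max(-26, 8, 15) = 15
Alpha (MIN): min(30, 15) = 15
c (MAX): max(8, 6) = 8
d (MAX): max(22, -31) = 22
e (MAX): max(23, 38, -15) = 38
Beta (MIN): min(8, 22, 38) = 8
f (MAX): max(15, -17) = 15
g (MAX): max(10, -46, -17, 8) = 10
h (MAX): max(-5, -25, 50) = 50
j (MAX): max(-34, 2) = 2
Gamma (MIN): min(15, 10, 50, 2) = 2
start (MAX): max(15, 8, 2) = 15

15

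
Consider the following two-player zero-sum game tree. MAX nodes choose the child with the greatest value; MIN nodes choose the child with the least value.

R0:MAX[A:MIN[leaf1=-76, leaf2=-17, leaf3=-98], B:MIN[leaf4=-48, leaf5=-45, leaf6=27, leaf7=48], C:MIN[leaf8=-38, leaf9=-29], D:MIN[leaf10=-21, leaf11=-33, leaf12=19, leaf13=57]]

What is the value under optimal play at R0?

A (MIN): min(-76, -17, -98) = -98
B (MIN): min(-48, -45, 27, 48) = -48
C (MIN): min(-38, -29) = -38
D (MIN): min(-21, -33, 19, 57) = -33
R0 (MAX): max(-98, -48, -38, -33) = -33

-33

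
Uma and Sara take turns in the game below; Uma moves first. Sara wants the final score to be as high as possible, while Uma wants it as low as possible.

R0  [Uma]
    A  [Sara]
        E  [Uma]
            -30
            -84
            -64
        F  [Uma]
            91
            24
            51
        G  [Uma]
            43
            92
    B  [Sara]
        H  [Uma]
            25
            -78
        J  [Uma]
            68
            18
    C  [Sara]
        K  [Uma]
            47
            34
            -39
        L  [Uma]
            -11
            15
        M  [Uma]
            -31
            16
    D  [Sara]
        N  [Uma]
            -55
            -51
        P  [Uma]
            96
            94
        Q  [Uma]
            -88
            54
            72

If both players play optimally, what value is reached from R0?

E (Uma): min(-30, -84, -64) = -84
F (Uma): min(91, 24, 51) = 24
G (Uma): min(43, 92) = 43
A (Sara): max(-84, 24, 43) = 43
H (Uma): min(25, -78) = -78
J (Uma): min(68, 18) = 18
B (Sara): max(-78, 18) = 18
K (Uma): min(47, 34, -39) = -39
L (Uma): min(-11, 15) = -11
M (Uma): min(-31, 16) = -31
C (Sara): max(-39, -11, -31) = -11
N (Uma): min(-55, -51) = -55
P (Uma): min(96, 94) = 94
Q (Uma): min(-88, 54, 72) = -88
D (Sara): max(-55, 94, -88) = 94
R0 (Uma): min(43, 18, -11, 94) = -11

-11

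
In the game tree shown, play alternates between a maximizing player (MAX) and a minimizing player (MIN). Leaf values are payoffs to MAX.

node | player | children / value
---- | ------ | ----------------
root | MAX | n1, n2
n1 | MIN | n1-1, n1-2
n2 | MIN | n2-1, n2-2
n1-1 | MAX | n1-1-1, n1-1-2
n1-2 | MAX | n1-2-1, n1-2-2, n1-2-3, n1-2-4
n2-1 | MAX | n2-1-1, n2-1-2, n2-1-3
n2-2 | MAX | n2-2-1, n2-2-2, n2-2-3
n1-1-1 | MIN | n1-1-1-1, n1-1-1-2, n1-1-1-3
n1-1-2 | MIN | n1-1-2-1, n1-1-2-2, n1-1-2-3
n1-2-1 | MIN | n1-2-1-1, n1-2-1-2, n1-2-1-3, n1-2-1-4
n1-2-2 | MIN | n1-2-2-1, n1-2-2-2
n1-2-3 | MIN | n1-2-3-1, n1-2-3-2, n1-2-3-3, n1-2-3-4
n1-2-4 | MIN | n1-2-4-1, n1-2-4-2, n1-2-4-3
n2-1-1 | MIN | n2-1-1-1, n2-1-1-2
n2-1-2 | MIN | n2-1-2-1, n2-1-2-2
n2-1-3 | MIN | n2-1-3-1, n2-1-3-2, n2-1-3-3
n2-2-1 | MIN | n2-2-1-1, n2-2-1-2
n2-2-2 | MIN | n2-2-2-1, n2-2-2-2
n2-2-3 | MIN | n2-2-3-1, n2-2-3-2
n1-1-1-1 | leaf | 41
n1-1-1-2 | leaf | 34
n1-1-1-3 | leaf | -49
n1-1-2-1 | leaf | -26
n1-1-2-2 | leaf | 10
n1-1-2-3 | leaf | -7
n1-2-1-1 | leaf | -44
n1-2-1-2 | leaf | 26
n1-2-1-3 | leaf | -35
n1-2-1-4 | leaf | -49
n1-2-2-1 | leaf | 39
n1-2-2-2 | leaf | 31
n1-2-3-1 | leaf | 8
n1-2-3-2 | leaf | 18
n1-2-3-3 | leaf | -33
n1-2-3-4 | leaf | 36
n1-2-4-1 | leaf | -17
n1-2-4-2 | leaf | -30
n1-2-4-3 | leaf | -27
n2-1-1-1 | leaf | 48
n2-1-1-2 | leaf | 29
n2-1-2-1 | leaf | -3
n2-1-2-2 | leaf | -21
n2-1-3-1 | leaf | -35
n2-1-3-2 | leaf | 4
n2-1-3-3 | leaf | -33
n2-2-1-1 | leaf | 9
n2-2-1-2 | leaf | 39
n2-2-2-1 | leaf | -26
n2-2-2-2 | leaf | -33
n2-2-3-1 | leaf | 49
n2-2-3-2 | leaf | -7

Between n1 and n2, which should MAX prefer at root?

n1-1-1 (MIN): min(41, 34, -49) = -49
n1-1-2 (MIN): min(-26, 10, -7) = -26
n1-1 (MAX): max(-49, -26) = -26
n1-2-1 (MIN): min(-44, 26, -35, -49) = -49
n1-2-2 (MIN): min(39, 31) = 31
n1-2-3 (MIN): min(8, 18, -33, 36) = -33
n1-2-4 (MIN): min(-17, -30, -27) = -30
n1-2 (MAX): max(-49, 31, -33, -30) = 31
n1 (MIN): min(-26, 31) = -26
n2-1-1 (MIN): min(48, 29) = 29
n2-1-2 (MIN): min(-3, -21) = -21
n2-1-3 (MIN): min(-35, 4, -33) = -35
n2-1 (MAX): max(29, -21, -35) = 29
n2-2-1 (MIN): min(9, 39) = 9
n2-2-2 (MIN): min(-26, -33) = -33
n2-2-3 (MIN): min(49, -7) = -7
n2-2 (MAX): max(9, -33, -7) = 9
n2 (MIN): min(29, 9) = 9
MAX prefers the higher value; n1=-26, n2=9. n2 is better since 9 > -26.

n2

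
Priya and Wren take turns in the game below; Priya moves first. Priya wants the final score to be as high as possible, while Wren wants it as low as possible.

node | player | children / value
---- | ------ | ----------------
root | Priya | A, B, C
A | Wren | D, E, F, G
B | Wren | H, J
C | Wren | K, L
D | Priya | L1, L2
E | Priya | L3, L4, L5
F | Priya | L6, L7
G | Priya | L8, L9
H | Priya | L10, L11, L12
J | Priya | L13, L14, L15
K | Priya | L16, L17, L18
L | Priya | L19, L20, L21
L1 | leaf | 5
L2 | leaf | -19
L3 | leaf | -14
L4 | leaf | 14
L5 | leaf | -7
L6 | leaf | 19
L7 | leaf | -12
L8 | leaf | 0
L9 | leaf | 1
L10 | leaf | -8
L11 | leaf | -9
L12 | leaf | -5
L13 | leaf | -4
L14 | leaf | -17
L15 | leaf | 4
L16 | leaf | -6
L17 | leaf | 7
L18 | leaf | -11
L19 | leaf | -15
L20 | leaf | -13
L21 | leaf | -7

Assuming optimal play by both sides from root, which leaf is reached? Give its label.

D (Priya): max(5, -19) = 5
E (Priya): max(-14, 14, -7) = 14
F (Priya): max(19, -12) = 19
G (Priya): max(0, 1) = 1
A (Wren): min(5, 14, 19, 1) = 1
H (Priya): max(-8, -9, -5) = -5
J (Priya): max(-4, -17, 4) = 4
B (Wren): min(-5, 4) = -5
K (Priya): max(-6, 7, -11) = 7
L (Priya): max(-15, -13, -7) = -7
C (Wren): min(7, -7) = -7
root (Priya): max(1, -5, -7) = 1
At root, Priya picks A (highest: 1).
At A, Wren picks G (lowest: 1).
At G, Priya picks L9 (highest: 1).
Terminal value 1.

L9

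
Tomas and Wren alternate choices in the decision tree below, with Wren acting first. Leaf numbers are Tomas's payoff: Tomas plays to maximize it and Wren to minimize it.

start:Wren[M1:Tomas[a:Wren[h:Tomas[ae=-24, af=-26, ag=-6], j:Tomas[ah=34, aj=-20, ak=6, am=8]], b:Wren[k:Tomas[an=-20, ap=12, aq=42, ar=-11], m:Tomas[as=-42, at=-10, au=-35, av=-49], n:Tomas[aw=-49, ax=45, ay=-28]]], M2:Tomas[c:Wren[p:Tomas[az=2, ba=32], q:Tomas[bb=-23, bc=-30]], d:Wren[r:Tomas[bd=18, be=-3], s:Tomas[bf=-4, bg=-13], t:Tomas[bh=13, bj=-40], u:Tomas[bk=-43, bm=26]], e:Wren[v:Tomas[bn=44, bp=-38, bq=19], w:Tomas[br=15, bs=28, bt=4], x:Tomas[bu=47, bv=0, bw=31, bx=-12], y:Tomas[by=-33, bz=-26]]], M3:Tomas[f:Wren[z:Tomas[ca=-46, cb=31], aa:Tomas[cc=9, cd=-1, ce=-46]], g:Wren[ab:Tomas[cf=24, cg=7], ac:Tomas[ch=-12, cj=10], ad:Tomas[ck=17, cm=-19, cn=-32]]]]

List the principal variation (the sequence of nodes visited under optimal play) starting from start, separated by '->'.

start -> M1 -> a -> h -> ag

h (Tomas): max(-24, -26, -6) = -6
j (Tomas): max(34, -20, 6, 8) = 34
a (Wren): min(-6, 34) = -6
k (Tomas): max(-20, 12, 42, -11) = 42
m (Tomas): max(-42, -10, -35, -49) = -10
n (Tomas): max(-49, 45, -28) = 45
b (Wren): min(42, -10, 45) = -10
M1 (Tomas): max(-6, -10) = -6
p (Tomas): max(2, 32) = 32
q (Tomas): max(-23, -30) = -23
c (Wren): min(32, -23) = -23
r (Tomas): max(18, -3) = 18
s (Tomas): max(-4, -13) = -4
t (Tomas): max(13, -40) = 13
u (Tomas): max(-43, 26) = 26
d (Wren): min(18, -4, 13, 26) = -4
v (Tomas): max(44, -38, 19) = 44
w (Tomas): max(15, 28, 4) = 28
x (Tomas): max(47, 0, 31, -12) = 47
y (Tomas): max(-33, -26) = -26
e (Wren): min(44, 28, 47, -26) = -26
M2 (Tomas): max(-23, -4, -26) = -4
z (Tomas): max(-46, 31) = 31
aa (Tomas): max(9, -1, -46) = 9
f (Wren): min(31, 9) = 9
ab (Tomas): max(24, 7) = 24
ac (Tomas): max(-12, 10) = 10
ad (Tomas): max(17, -19, -32) = 17
g (Wren): min(24, 10, 17) = 10
M3 (Tomas): max(9, 10) = 10
start (Wren): min(-6, -4, 10) = -6
At start, Wren picks M1 (lowest: -6).
At M1, Tomas picks a (highest: -6).
At a, Wren picks h (lowest: -6).
At h, Tomas picks ag (highest: -6).
Terminal value -6.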